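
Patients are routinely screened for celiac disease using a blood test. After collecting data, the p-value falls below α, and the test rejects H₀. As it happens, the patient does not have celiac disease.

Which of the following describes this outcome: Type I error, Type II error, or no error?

The conventional null hypothesis here is that the patient does not have celiac disease.
H₀ was rejected, but H₀ is actually true.
Rejecting a true null hypothesis is a Type I error (false positive).

Type I error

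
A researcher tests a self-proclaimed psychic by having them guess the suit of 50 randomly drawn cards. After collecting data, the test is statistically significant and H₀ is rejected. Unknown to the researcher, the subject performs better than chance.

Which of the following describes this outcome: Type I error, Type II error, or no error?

The conventional null hypothesis here is that the subject is guessing at random (p = 1/4).
The test rejected a false H₀ — the decision matches the true state.

Neither — the decision is correct.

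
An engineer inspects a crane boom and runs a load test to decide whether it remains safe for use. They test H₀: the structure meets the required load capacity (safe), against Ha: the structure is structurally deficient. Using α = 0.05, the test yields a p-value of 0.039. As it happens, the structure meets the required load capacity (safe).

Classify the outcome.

Since p = 0.039 < α = 0.05, H₀ is rejected.
H₀ is true (actually the structure meets the required load capacity (safe)).
Rejecting a true H₀ is a Type I error.

Type I error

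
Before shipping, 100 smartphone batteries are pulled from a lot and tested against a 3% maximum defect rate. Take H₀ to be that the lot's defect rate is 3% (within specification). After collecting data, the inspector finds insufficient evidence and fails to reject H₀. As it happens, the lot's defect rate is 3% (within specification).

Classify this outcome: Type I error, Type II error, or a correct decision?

The test retained a true H₀ — the decision matches the true state.

Neither — the decision is correct.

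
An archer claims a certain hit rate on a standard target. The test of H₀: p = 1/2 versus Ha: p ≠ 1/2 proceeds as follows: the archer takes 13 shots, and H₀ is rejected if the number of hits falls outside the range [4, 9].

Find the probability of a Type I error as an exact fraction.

189/2048

Under H₀, X ~ Binomial(13, 1/2); α is the probability of landing in either tail, P(X ≤ 3) + P(X ≥ 10).
The two tails are symmetric, so α = 2·(1 + 13 + 78 + 286)/2^13 = 756/8192 = 189/2048.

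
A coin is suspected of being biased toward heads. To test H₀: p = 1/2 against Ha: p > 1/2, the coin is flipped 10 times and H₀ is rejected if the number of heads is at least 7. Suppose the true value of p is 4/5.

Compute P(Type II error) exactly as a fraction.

1180409/9765625

Under the alternative p = 4/5, K ~ Binomial(10, 4/5); β is the probability the test does not reject, P(K < 7).
Equivalently, β = 1 − P(K ≥ 7) = 1180409/9765625.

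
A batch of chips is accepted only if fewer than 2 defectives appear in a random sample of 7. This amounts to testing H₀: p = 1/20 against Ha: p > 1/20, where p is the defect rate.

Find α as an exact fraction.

α = P(reject H₀ | H₀ true) = P(Y ≥ 2 | p = 1/20), Y ~ Binomial(7, 1/20).
Via the complement, α = 1 − Σ_{j=0}^{1} C(7,j)(1/20)^j(19/20)^{7-j} = 28403547/640000000.

28403547/640000000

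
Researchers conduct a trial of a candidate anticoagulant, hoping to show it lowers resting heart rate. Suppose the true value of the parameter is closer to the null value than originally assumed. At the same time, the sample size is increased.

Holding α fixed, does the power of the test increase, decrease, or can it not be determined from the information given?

The first change alone would make β increase; the second alone would make β decrease. Which effect dominates depends on the magnitudes, which are not given.
Since power = 1 − β, the effect on power is likewise indeterminate.

Cannot be determined from the information given.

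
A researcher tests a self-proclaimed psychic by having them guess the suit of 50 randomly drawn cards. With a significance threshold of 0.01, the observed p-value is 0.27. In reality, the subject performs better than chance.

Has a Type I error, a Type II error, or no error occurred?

The conventional null hypothesis is that the subject is guessing at random (p = 1/4).
Since p = 0.27 ≥ α = 0.01, H₀ is not rejected.
H₀ is false (actually the subject performs better than chance).
Failing to reject a false H₀ is a Type II error.

Type II error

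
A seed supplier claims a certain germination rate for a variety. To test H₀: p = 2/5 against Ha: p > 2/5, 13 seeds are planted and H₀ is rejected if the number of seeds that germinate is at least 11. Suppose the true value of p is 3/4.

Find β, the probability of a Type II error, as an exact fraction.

A Type II error is failing to reject when Ha holds: with p = 3/4, β = P(Y ≤ 10).
Summing C(13,j)·(3/4)^j·(1/4)^{13-j} for j = 0..10 gives 22394171/33554432.

22394171/33554432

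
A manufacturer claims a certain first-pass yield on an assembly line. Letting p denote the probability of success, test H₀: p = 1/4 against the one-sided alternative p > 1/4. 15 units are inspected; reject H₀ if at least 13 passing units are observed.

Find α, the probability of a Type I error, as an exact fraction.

991/1073741824

The Type I error probability is α = P(X ≥ 13) computed under H₀, where X ~ Binomial(15, 1/4).
P(X ≥ 13) = Σ_{j=13}^{15} C(15,j)·(1/4)^j·(3/4)^{15-j} = 991/1073741824.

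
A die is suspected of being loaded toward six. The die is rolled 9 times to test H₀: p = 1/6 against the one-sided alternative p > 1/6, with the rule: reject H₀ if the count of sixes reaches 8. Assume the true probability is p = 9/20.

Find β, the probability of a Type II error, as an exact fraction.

A Type II error is failing to reject when Ha holds: with p = 9/20, β = P(X ≤ 7).
Summing C(9,j)·(9/20)^j·(11/20)^{9-j} for j = 0..7 gives 126837738533/128000000000.

126837738533/128000000000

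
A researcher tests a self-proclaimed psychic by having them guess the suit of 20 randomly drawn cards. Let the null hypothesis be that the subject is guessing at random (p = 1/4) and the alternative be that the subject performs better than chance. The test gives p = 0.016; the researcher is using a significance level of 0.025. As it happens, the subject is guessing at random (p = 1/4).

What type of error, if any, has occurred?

Type I error

Since p = 0.016 < α = 0.025, H₀ is rejected.
H₀ is true (actually the subject is guessing at random (p = 1/4)).
Rejecting a true H₀ is a Type I error.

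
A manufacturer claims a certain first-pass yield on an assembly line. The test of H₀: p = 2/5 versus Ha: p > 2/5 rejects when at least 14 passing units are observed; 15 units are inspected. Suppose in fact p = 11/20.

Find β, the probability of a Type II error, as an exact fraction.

16356278262148423407/16384000000000000000

A Type II error is failing to reject when Ha holds: with p = 11/20, β = P(X ≤ 13).
Equivalently, β = 1 − P(X ≥ 14) = 16356278262148423407/16384000000000000000.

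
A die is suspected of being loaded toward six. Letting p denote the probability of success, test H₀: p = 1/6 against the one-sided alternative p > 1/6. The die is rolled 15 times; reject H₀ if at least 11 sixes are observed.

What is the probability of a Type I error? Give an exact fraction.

912701/470184984576

Under H₀, Y ~ Binomial(15, 1/6), and α = P(Y ≥ 11).
Adding the binomial terms for j = 11 through 15 with p = 1/6 yields 912701/470184984576.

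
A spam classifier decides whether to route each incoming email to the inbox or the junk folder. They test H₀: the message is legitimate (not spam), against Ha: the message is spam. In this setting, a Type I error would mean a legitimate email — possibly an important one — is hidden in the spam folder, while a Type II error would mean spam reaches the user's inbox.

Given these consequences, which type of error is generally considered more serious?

The Type I consequence (a legitimate email — possibly an important one — is hidden in the spam folder) is more severe than the Type II consequence (spam reaches the user's inbox).

Type I error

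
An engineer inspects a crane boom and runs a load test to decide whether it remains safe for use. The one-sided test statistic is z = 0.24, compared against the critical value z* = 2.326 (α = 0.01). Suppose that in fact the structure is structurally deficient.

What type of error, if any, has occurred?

Type II error

The conventional null hypothesis is that the structure meets the required load capacity (safe).
Since z = 0.24 ≤ z* = 2.326, H₀ is not rejected.
H₀ is false (actually the structure is structurally deficient).
Failing to reject a false H₀ is a Type II error.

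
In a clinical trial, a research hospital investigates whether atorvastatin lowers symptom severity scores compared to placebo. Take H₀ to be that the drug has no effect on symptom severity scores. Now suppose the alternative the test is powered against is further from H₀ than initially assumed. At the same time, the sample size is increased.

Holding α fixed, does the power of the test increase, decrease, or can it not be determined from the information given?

The further the true parameter sits from the null value, the more of the Ha sampling distribution falls in the rejection region. Increasing n separates the H₀ and Ha sampling distributions, so under Ha fewer outcomes land in the acceptance region. Both changes push β in the same direction.
Since power = 1 − β and β decreases, power increases.

It increases.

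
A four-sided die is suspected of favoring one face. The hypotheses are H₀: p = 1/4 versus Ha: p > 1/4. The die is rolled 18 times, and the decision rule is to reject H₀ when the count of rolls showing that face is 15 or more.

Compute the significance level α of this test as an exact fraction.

The Type I error probability is α = P(K ≥ 15) computed under H₀, where K ~ Binomial(18, 1/4).
P(K ≥ 15) = Σ_{j=15}^{18} C(18,j)·(1/4)^j·(3/4)^{18-j} = 2933/8589934592.

2933/8589934592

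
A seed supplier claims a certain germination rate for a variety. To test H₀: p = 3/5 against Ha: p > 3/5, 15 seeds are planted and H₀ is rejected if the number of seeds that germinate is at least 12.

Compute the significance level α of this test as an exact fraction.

α = P(reject H₀ | H₀ true) = P(X ≥ 12 | p = 3/5), with X ~ Binomial(15, 3/5).
Adding the binomial terms for j = 12 through 15 with p = 3/5 yields 2761898877/30517578125.

2761898877/30517578125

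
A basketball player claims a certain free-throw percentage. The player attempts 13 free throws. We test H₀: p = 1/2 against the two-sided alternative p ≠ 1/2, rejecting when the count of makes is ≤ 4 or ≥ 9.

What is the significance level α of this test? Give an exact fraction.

1093/4096

α = P(S ≤ 4 or S ≥ 9 | p = 1/2), S ~ Binomial(13, 1/2).
Each tail has probability (1 + 13 + 78 + 286 + 715)/8192; doubling gives α = 2186/8192 = 1093/4096.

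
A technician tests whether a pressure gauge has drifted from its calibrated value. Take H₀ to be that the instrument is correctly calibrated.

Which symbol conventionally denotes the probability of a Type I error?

α

P(Type I error) = P(reject H₀ | H₀ true) = α, the significance level.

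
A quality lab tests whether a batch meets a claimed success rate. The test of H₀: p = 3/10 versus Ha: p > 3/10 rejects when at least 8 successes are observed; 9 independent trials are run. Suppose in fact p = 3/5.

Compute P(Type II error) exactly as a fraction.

β = P(fail to reject H₀ | Ha true) = P(S ≤ 7 | p = 3/5), S ~ Binomial(9, 3/5).
Equivalently, β = 1 − P(S ≥ 8) = 1815344/1953125.

1815344/1953125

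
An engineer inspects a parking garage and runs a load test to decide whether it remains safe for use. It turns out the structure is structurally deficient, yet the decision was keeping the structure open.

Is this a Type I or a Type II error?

Type II error

The null hypothesis here is that the structure meets the required load capacity (safe).
'Keeping the structure open' corresponds to failing to reject H₀.
H₀ was not rejected but H₀ is false — a Type II error (false negative).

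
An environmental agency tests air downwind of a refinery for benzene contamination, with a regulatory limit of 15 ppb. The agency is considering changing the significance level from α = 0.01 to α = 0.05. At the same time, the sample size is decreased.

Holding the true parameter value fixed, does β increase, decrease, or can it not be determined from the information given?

Cannot be determined from the information given.

The first change alone would make β decrease; the second alone would make β increase. Which effect dominates depends on the magnitudes, which are not given.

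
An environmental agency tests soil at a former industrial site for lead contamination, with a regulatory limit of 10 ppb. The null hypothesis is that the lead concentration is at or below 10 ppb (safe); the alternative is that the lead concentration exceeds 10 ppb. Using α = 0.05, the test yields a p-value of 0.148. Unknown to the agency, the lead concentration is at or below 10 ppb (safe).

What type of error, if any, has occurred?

Since p = 0.148 ≥ α = 0.05, H₀ is not rejected.
H₀ is true (actually the lead concentration is at or below 10 ppb (safe)).
The decision matches the true state — no error.

Neither — the decision is correct.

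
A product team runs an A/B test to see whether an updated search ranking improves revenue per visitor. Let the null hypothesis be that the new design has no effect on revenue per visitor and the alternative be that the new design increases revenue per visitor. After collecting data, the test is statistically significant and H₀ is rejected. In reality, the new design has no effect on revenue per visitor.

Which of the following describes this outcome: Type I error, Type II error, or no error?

H₀ was rejected, but H₀ is actually true.
Rejecting a true null hypothesis is a Type I error (false positive).

Type I error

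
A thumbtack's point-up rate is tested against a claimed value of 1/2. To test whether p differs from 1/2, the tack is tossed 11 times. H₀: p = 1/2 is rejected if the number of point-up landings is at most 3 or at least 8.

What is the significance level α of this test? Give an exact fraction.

The significance level is the null-hypothesis probability of the rejection region {≤3} ∪ {≥8}.
The two tails are symmetric, so α = 2·(1 + 11 + 55 + 165)/2^11 = 464/2048 = 29/128.

29/128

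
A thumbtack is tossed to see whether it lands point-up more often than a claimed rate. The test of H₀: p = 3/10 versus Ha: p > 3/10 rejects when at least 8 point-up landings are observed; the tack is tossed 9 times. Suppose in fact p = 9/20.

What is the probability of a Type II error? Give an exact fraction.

A Type II error is failing to reject when Ha holds: with p = 9/20, β = P(S ≤ 7).
Equivalently, β = 1 − P(S ≥ 8) = 126837738533/128000000000.

126837738533/128000000000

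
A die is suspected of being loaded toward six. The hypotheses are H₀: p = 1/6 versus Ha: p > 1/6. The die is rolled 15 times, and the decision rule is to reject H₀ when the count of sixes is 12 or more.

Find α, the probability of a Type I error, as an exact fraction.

7447/58773123072

α = P(reject H₀ | H₀ true) = P(K ≥ 12 | p = 1/6), with K ~ Binomial(15, 1/6).
Summing C(15,j)(1/6)^j(5/6)^{15−j} for j = 12,…,15 gives 7447/58773123072.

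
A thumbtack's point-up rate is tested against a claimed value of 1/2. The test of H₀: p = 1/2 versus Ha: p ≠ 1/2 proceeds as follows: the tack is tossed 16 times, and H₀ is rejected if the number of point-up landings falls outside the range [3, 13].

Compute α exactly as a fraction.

137/32768

α = P(Y ≤ 2 or Y ≥ 14 | p = 1/2), Y ~ Binomial(16, 1/2).
Each tail has probability (1 + 16 + 120)/65536; doubling gives α = 274/65536 = 137/32768.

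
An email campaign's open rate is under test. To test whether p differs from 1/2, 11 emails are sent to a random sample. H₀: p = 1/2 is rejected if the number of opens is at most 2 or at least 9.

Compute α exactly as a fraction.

Under H₀, K ~ Binomial(11, 1/2); α is the probability of landing in either tail, P(K ≤ 2) + P(K ≥ 9).
Each tail has probability (1 + 11 + 55)/2048; doubling gives α = 134/2048 = 67/1024.

67/1024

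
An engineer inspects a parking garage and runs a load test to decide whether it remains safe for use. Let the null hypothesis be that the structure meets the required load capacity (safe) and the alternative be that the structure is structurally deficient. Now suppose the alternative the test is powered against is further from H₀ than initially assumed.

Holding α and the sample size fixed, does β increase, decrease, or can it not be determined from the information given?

The further the true parameter sits from the null value, the more of the Ha sampling distribution falls in the rejection region.

It decreases.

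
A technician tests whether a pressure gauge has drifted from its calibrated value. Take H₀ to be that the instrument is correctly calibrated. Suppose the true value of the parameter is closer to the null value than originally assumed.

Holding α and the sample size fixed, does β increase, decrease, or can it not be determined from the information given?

It increases.

A smaller true effect puts the Ha sampling distribution closer to H₀, so more of it falls in the non-rejection region.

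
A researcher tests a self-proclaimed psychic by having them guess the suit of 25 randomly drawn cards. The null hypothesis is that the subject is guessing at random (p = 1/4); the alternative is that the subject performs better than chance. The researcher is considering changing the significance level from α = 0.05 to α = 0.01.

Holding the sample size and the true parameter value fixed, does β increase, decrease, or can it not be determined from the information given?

It increases.

Lowering α raises the bar for rejection; under Ha, the test now fails to reject on outcomes it previously would have rejected.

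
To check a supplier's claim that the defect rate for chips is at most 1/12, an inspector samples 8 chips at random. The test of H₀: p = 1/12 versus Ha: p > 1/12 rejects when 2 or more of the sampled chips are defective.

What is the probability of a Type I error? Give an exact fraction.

α = P(reject H₀ | H₀ true) = P(X ≥ 2 | p = 1/12), X ~ Binomial(8, 1/12).
α = 1 − P(X ≤ 1) = 1 − 370256249/429981696 = 59725447/429981696.

59725447/429981696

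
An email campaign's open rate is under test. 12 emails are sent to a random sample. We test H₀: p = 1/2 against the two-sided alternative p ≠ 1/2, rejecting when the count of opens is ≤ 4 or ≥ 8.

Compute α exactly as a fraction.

The significance level is the null-hypothesis probability of the rejection region {≤4} ∪ {≥8}.
Each tail has probability (1 + 12 + 66 + 220 + 495)/4096; doubling gives α = 1588/4096 = 397/1024.

397/1024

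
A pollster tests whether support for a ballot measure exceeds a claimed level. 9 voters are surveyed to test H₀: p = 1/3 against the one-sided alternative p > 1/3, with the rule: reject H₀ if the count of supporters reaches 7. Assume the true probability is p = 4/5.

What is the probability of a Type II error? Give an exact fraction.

511333/1953125

Under the alternative p = 4/5, K ~ Binomial(9, 4/5); β is the probability the test does not reject, P(K < 7).
Adding the binomial probabilities P(K=0)+…+P(K=6) at p = 4/5 gives 511333/1953125.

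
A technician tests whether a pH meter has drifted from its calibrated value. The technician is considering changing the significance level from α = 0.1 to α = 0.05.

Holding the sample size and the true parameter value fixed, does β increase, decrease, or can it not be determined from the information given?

Tightening α shrinks the rejection region. When Ha holds, fewer sample outcomes clear the stricter threshold, so more fall in the acceptance region.

It increases.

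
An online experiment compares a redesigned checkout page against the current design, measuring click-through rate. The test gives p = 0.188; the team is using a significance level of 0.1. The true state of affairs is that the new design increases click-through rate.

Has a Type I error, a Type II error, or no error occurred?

The conventional null hypothesis is that the new design has no effect on click-through rate.
Since p = 0.188 ≥ α = 0.1, H₀ is not rejected.
H₀ is false (actually the new design increases click-through rate).
Failing to reject a false H₀ is a Type II error.

Type II error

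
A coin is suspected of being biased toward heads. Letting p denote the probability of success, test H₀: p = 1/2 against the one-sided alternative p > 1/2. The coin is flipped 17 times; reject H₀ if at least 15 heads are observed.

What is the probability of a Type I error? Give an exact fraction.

77/65536

The Type I error probability is α = P(K ≥ 15) computed under H₀, where K ~ Binomial(17, 1/2).
P(K ≥ 15) = [C(17,15) + C(17,16) + C(17,17)] / 2^17 = (136 + 17 + 1) / 131072 = 154/131072 = 77/65536.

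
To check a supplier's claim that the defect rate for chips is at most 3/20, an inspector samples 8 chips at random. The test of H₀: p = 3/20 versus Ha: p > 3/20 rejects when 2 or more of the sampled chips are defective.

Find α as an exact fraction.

8776114407/25600000000

Under H₀, Y ~ Binomial(8, 3/20); the Type I error rate is P(Y ≥ 2).
Via the complement, α = 1 − Σ_{j=0}^{1} C(8,j)(3/20)^j(17/20)^{8-j} = 8776114407/25600000000.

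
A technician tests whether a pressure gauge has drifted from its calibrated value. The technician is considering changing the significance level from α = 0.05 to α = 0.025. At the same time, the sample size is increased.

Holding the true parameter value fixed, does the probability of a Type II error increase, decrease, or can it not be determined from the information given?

The first change alone would make β increase; the second alone would make β decrease. Which effect dominates depends on the magnitudes, which are not given.

Cannot be determined from the information given.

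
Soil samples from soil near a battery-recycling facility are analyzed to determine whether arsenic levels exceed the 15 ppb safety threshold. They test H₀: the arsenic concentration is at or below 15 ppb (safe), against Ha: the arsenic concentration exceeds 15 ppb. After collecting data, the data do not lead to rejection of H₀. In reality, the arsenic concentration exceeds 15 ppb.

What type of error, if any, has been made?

H₀ was not rejected, but H₀ is actually false.
Failing to reject a false null hypothesis is a Type II error (false negative).

Type II error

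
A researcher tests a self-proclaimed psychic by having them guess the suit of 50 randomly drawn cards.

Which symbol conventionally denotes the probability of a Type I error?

P(Type I error) = P(reject H₀ | H₀ true) = α, the significance level.

α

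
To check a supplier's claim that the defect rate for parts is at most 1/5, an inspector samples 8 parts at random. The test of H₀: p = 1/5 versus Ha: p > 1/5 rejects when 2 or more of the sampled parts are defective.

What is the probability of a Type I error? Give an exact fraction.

Under H₀, Y ~ Binomial(8, 1/5); the Type I error rate is P(Y ≥ 2).
Via the complement, α = 1 − Σ_{j=0}^{1} C(8,j)(1/5)^j(4/5)^{8-j} = 194017/390625.

194017/390625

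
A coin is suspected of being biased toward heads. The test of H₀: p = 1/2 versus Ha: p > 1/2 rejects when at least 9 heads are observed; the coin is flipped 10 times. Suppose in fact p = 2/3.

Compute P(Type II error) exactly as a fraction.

17635/19683

Under the alternative p = 2/3, X ~ Binomial(10, 2/3); β is the probability the test does not reject, P(X < 9).
Equivalently, β = 1 − P(X ≥ 9) = 17635/19683.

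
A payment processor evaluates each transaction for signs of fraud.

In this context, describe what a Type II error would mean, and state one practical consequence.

A Type II error would mean concluding that the transaction is legitimate (or at least failing to establish that the transaction is fraudulent) when in fact the transaction is fraudulent. Consequence: a fraudulent charge goes through and the bank absorbs the loss.

With the conventional null hypothesis that the transaction is legitimate:
A Type II error is failing to reject H₀ when H₀ is false.
Here that means approving the transaction when actually the transaction is fraudulent.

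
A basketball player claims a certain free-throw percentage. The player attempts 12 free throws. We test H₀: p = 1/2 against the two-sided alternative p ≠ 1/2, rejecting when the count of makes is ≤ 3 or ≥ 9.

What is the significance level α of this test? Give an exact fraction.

α = P(S ≤ 3 or S ≥ 9 | p = 1/2), S ~ Binomial(12, 1/2).
Each tail has probability (1 + 12 + 66 + 220)/4096; doubling gives α = 598/4096 = 299/2048.

299/2048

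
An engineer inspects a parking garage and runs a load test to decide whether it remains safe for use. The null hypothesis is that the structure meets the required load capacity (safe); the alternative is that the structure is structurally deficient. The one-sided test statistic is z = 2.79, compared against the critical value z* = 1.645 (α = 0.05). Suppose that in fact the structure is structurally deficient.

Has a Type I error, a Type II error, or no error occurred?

Since z = 2.79 > z* = 1.645, H₀ is rejected.
H₀ is false (actually the structure is structurally deficient).
The decision matches the true state — no error.

Neither — the decision is correct.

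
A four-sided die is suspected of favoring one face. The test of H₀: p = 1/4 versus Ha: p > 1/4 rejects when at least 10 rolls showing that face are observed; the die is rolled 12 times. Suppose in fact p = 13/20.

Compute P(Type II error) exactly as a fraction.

A Type II error is failing to reject when Ha holds: with p = 13/20, β = P(K ≤ 9).
Adding the binomial probabilities P(K=0)+…+P(K=9) at p = 13/20 gives 695265215827749/819200000000000.

695265215827749/819200000000000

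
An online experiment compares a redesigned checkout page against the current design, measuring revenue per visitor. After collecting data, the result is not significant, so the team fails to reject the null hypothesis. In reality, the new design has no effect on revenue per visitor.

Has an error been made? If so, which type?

The conventional null hypothesis here is that the new design has no effect on revenue per visitor.
The test retained a true H₀ — the decision matches the true state.

Neither — the decision is correct.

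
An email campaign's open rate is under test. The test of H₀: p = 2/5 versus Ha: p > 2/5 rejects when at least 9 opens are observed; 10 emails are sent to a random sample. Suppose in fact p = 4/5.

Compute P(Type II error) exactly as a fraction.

Under the alternative p = 4/5, K ~ Binomial(10, 4/5); β is the probability the test does not reject, P(K < 9).
Adding the binomial probabilities P(K=0)+…+P(K=8) at p = 4/5 gives 6095609/9765625.

6095609/9765625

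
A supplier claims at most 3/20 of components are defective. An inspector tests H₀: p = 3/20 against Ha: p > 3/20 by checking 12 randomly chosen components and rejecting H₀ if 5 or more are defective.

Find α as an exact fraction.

9798413783967/409600000000000

Under H₀, Y ~ Binomial(12, 3/20); the Type I error rate is P(Y ≥ 5).
α = 1 − P(Y ≤ 4) = 1 − 399801586216033/409600000000000 = 9798413783967/409600000000000.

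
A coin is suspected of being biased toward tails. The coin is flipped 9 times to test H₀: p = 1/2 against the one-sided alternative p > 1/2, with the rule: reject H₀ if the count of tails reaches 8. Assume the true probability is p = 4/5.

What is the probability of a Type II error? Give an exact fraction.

A Type II error is failing to reject when Ha holds: with p = 4/5, β = P(S ≤ 7).
Summing C(9,j)·(4/5)^j·(1/5)^{9-j} for j = 0..7 gives 1101157/1953125.

1101157/1953125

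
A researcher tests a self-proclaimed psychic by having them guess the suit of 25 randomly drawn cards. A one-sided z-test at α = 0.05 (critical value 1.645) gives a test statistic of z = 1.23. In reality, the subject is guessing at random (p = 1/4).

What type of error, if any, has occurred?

The conventional null hypothesis is that the subject is guessing at random (p = 1/4).
Since z = 1.23 ≤ z* = 1.645, H₀ is not rejected.
H₀ is true (actually the subject is guessing at random (p = 1/4)).
The decision matches the true state — no error.

No error — this is a correct decision.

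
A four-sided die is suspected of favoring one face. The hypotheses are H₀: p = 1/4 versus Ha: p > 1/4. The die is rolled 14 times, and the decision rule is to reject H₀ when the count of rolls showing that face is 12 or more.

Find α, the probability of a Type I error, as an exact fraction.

431/134217728

α = P(reject H₀ | H₀ true) = P(S ≥ 12 | p = 1/4), with S ~ Binomial(14, 1/4).
Adding the binomial terms for j = 12 through 14 with p = 1/4 yields 431/134217728.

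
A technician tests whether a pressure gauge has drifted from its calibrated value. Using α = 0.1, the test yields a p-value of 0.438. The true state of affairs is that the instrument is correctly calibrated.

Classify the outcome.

The conventional null hypothesis is that the instrument is correctly calibrated.
Since p = 0.438 ≥ α = 0.1, H₀ is not rejected.
H₀ is true (actually the instrument is correctly calibrated).
The decision matches the true state — no error.

No error — this is a correct decision.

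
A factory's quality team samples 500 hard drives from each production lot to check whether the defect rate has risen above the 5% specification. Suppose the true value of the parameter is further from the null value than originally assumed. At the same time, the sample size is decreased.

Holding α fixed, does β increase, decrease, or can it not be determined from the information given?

The first change alone would make β decrease; the second alone would make β increase. Which effect dominates depends on the magnitudes, which are not given.

Cannot be determined from the information given.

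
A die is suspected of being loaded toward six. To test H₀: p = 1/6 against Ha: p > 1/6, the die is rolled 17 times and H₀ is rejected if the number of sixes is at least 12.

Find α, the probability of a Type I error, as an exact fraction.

3485581/2821109907456

The Type I error probability is α = P(S ≥ 12) computed under H₀, where S ~ Binomial(17, 1/6).
Adding the binomial terms for j = 12 through 17 with p = 1/6 yields 3485581/2821109907456.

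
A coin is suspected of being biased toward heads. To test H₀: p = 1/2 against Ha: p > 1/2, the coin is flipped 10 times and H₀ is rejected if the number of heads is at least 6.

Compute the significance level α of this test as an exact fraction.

The Type I error probability is α = P(S ≥ 6) computed under H₀, where S ~ Binomial(10, 1/2).
That's C(10,6) + C(10,7) + C(10,8) + C(10,9) + C(10,10) over 2^10, i.e. (210 + 120 + 45 + 10 + 1)/1024 = 386/1024 = 193/512.

193/512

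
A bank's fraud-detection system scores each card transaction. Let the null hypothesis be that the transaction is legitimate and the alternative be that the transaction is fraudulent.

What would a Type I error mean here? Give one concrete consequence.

A Type I error would mean concluding that the transaction is fraudulent when in fact the transaction is legitimate. Consequence: a legitimate purchase is declined and the customer's card is frozen.

A Type I error is rejecting H₀ when H₀ is true.
Here that means blocking the transaction and freezing the card when actually the transaction is legitimate.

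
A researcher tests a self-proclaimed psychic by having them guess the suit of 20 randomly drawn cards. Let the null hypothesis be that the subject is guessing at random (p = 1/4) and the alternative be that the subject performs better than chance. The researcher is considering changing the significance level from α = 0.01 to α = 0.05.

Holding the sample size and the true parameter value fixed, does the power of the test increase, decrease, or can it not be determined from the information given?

It increases.

A larger α widens the rejection region, so when the alternative is true more outcomes lead to rejection — failing to reject becomes less likely.
Since power = 1 − β and β decreases, power increases.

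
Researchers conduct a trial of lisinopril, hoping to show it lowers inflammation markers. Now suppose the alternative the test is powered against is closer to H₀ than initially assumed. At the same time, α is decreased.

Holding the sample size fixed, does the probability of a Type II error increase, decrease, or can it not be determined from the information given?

It increases.

A smaller true effect puts the Ha sampling distribution closer to H₀, so more of it falls in the non-rejection region. A smaller α moves the rejection region further into the tail. With the alternative true, more outcomes now fall outside the rejection region, so failing to reject becomes more likely. Both changes push β in the same direction.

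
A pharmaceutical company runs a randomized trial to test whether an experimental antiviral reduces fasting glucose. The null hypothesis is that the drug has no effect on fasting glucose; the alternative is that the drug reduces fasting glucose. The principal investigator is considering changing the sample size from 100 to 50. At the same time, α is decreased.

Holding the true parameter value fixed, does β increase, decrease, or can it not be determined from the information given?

A smaller sample increases the standard error, so the sampling distributions under H₀ and Ha overlap more. Tightening α shrinks the rejection region. When Ha holds, fewer sample outcomes clear the stricter threshold, so more fall in the acceptance region. Both changes push β in the same direction.

It increases.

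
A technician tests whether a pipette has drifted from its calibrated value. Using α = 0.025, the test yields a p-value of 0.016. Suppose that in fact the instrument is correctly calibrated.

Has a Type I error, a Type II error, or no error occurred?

Type I error

The conventional null hypothesis is that the instrument is correctly calibrated.
Since p = 0.016 < α = 0.025, H₀ is rejected.
H₀ is true (actually the instrument is correctly calibrated).
Rejecting a true H₀ is a Type I error.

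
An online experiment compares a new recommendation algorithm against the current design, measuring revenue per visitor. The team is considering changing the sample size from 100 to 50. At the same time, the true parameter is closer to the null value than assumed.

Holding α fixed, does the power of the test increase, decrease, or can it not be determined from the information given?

Reducing n widens both sampling distributions, so the test has less ability to distinguish Ha from H₀. A smaller true effect puts the Ha sampling distribution closer to H₀, so more of it falls in the non-rejection region. Both changes push β in the same direction.
Since power = 1 − β and β increases, power decreases.

It decreases.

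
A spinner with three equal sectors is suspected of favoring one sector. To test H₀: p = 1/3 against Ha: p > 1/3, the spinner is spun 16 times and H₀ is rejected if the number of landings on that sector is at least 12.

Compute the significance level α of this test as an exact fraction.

11371/14348907

α = P(reject H₀ | H₀ true) = P(S ≥ 12 | p = 1/3), with S ~ Binomial(16, 1/3).
Adding the binomial terms for j = 12 through 16 with p = 1/3 yields 11371/14348907.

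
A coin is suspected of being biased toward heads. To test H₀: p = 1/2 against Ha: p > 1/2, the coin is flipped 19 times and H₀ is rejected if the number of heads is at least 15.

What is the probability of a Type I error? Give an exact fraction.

The Type I error probability is α = P(S ≥ 15) computed under H₀, where S ~ Binomial(19, 1/2).
P(S ≥ 15) = [C(19,15) + C(19,16) + C(19,17) + C(19,18) + C(19,19)] / 2^19 = (3876 + 969 + 171 + 19 + 1) / 524288 = 5036/524288 = 1259/131072.

1259/131072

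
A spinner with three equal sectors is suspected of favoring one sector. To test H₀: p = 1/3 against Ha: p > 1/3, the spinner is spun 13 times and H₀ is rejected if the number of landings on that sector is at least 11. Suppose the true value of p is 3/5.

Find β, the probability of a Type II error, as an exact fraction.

1150021472/1220703125

Under the alternative p = 3/5, S ~ Binomial(13, 3/5); β is the probability the test does not reject, P(S < 11).
Summing C(13,j)·(3/5)^j·(2/5)^{13-j} for j = 0..10 gives 1150021472/1220703125.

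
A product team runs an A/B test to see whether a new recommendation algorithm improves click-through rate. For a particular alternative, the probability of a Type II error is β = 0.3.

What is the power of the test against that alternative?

0.7

Power = 1 − β = 1 − 0.3 = 0.7.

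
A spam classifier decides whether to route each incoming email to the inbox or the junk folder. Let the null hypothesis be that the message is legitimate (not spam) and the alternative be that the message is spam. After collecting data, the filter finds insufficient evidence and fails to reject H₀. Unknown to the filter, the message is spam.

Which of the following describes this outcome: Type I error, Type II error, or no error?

H₀ was not rejected, but H₀ is actually false.
Failing to reject a false null hypothesis is a Type II error (false negative).

Type II error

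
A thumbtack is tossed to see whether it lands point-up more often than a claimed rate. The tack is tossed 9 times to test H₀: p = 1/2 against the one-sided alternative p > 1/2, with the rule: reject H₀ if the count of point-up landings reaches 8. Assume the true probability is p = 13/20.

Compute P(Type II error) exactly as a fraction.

Under the alternative p = 13/20, K ~ Binomial(9, 13/20); β is the probability the test does not reject, P(K < 8).
Equivalently, β = 1 − P(K ≥ 8) = 112501116301/128000000000.

112501116301/128000000000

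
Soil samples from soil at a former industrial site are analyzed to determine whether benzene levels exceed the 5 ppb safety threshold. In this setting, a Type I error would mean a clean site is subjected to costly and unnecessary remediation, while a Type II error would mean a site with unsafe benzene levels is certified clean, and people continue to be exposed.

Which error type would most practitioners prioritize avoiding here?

The Type II consequence (a site with unsafe benzene levels is certified clean, and people continue to be exposed) is more severe than the Type I consequence (a clean site is subjected to costly and unnecessary remediation).

Type II error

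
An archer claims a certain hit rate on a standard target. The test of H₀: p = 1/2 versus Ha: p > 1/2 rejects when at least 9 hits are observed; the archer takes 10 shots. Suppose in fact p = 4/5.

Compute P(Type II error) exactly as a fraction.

Under the alternative p = 4/5, X ~ Binomial(10, 4/5); β is the probability the test does not reject, P(X < 9).
Adding the binomial probabilities P(X=0)+…+P(X=8) at p = 4/5 gives 6095609/9765625.

6095609/9765625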